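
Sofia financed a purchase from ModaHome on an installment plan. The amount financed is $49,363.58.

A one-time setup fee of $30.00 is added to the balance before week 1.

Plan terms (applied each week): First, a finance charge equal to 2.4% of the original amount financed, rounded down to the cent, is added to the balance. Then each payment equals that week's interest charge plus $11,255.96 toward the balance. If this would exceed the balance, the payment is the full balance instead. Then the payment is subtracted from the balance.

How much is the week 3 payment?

Week 1: $49,393.58 +$1,184.72 interest = $50,578.30; pay $12,440.68 → $38,137.62
Week 2: $38,137.62 +$1,184.72 interest = $39,322.34; pay $12,440.68 → $26,881.66
Week 3: $26,881.66 +$1,184.72 interest = $28,066.38; pay $12,440.68 → $15,625.70

$12,440.68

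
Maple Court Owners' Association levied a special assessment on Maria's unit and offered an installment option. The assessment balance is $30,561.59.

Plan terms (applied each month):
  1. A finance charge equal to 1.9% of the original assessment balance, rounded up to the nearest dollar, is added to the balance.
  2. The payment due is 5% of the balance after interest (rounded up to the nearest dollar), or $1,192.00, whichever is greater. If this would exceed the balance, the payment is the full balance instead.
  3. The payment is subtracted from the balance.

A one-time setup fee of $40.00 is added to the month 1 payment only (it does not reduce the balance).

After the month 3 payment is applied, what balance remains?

Month 1: opening $30,561.59; interest $581.00 → $31,142.59; payment $1,558.00 (+ $40.00 fee); balance $29,584.59
Month 2: opening $29,584.59; interest $581.00 → $30,165.59; payment $1,509.00; balance $28,656.59
Month 3: opening $28,656.59; interest $581.00 → $29,237.59; payment $1,462.00; balance $27,775.59

$27,775.59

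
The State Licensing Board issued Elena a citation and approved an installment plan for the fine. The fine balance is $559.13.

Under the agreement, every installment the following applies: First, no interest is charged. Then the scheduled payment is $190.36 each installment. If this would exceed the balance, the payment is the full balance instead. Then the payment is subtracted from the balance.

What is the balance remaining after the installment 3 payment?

# | Opening | Payment | End bal
1 | $559.13 | $190.36 | $368.77
2 | $368.77 | $190.36 | $178.41
3 | $178.41 | $178.41 | $0.00

$0.00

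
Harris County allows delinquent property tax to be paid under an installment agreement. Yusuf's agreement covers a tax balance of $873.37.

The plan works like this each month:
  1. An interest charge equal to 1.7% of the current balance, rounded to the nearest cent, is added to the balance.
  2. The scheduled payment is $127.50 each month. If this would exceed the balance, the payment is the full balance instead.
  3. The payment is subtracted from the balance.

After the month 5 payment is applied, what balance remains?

Month 1: $873.37 +$14.85 interest = $888.22; pay $127.50 → $760.72
Month 2: $760.72 +$12.93 interest = $773.65; pay $127.50 → $646.15
Month 3: $646.15 +$10.98 interest = $657.13; pay $127.50 → $529.63
Month 4: $529.63 +$9.00 interest = $538.63; pay $127.50 → $411.13
Month 5: $411.13 +$6.99 interest = $418.12; pay $127.50 → $290.62

$290.62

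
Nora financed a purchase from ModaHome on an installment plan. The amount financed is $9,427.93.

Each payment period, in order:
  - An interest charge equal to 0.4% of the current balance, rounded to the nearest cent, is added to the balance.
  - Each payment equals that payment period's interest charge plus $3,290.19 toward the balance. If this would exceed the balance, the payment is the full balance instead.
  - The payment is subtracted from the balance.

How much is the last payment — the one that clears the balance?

# | Opening | Interest | Payment | End bal
1 | $9,427.93 | $37.71 | $3,327.90 | $6,137.74
2 | $6,137.74 | $24.55 | $3,314.74 | $2,847.55
3 | $2,847.55 | $11.39 | $2,858.94 | $0.00

$2,858.94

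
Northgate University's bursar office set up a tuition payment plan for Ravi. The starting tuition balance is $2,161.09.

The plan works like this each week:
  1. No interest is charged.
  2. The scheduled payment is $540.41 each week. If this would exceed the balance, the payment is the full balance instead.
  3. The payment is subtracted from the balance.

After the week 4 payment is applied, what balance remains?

Week 1: $2,161.09 − $540.41 → $1,620.68
Week 2: $1,620.68 − $540.41 → $1,080.27
Week 3: $1,080.27 − $540.41 → $539.86
Week 4: $539.86 − $539.86 → $0.00

$0.00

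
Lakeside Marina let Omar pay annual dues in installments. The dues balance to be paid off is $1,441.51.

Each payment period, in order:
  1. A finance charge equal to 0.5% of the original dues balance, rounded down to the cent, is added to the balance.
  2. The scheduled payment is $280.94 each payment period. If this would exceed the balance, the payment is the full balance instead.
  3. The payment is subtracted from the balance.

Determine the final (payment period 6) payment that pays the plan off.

# | Opening | Interest | Payment | End bal
1 | $1,441.51 | $7.20 | $280.94 | $1,167.77
2 | $1,167.77 | $7.20 | $280.94 | $894.03
3 | $894.03 | $7.20 | $280.94 | $620.29
4 | $620.29 | $7.20 | $280.94 | $346.55
5 | $346.55 | $7.20 | $280.94 | $72.81
6 | $72.81 | $7.20 | $80.01 | $0.00

$80.01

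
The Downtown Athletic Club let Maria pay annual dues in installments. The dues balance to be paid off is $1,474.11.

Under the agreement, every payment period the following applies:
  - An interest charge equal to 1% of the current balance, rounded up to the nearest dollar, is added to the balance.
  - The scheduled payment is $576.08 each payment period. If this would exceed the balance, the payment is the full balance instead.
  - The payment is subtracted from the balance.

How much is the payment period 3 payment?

Payment period 1: $1,474.11 +$15.00 interest = $1,489.11; pay $576.08 → $913.03
Payment period 2: $913.03 +$10.00 interest = $923.03; pay $576.08 → $346.95
Payment period 3: $346.95 +$4.00 interest = $350.95; pay $350.95 → $0.00

$350.95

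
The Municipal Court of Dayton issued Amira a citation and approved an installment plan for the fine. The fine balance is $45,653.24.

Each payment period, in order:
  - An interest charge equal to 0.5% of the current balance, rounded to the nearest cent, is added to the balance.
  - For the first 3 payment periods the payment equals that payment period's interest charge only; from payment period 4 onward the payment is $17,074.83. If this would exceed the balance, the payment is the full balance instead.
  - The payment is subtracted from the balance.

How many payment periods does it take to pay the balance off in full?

6

Payment period 1: $45,653.24 +$228.27 interest = $45,881.51; pay $228.27 → $45,653.24
Payment period 2: $45,653.24 +$228.27 interest = $45,881.51; pay $228.27 → $45,653.24
Payment period 3: $45,653.24 +$228.27 interest = $45,881.51; pay $228.27 → $45,653.24
Payment period 4: $45,653.24 +$228.27 interest = $45,881.51; pay $17,074.83 → $28,806.68
Payment period 5: $28,806.68 +$144.03 interest = $28,950.71; pay $17,074.83 → $11,875.88
Payment period 6: $11,875.88 +$59.38 interest = $11,935.26; pay $11,935.26 → $0.00
Balance reaches $0.00 in payment period 6.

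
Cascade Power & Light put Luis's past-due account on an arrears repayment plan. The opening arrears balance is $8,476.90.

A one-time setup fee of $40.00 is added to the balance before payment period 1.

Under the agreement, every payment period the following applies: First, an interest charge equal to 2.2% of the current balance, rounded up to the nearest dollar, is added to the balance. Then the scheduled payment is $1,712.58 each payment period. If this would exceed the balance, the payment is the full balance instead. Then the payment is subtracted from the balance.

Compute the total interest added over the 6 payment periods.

# | Opening | Interest | Payment | End bal
1 | $8,516.90 | $188.00 | $1,712.58 | $6,992.32
2 | $6,992.32 | $154.00 | $1,712.58 | $5,433.74
3 | $5,433.74 | $120.00 | $1,712.58 | $3,841.16
4 | $3,841.16 | $85.00 | $1,712.58 | $2,213.58
5 | $2,213.58 | $49.00 | $1,712.58 | $550.00
6 | $550.00 | $13.00 | $563.00 | $0.00
Total interest: $188.00 + $154.00 + $120.00 + $85.00 + $49.00 + $13.00 = $609.00

$609.00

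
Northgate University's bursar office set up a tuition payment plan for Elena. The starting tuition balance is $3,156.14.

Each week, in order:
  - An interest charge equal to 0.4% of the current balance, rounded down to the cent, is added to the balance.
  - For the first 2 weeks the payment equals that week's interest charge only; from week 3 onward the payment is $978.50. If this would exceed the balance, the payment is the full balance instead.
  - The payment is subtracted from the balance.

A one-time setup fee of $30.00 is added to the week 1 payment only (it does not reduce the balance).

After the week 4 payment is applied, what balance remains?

Week 1: $3,156.14 +$12.62 interest = $3,168.76; pay $12.62 (+ $30.00 fee) → $3,156.14
Week 2: $3,156.14 +$12.62 interest = $3,168.76; pay $12.62 → $3,156.14
Week 3: $3,156.14 +$12.62 interest = $3,168.76; pay $978.50 → $2,190.26
Week 4: $2,190.26 +$8.76 interest = $2,199.02; pay $978.50 → $1,220.52

$1,220.52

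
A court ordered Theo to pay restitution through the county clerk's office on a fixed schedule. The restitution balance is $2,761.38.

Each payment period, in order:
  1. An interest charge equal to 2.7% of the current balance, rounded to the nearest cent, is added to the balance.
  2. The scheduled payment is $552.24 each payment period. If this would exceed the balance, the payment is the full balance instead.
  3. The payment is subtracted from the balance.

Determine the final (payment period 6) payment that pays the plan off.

$246.95

# | Opening | Interest | Payment | End bal
1 | $2,761.38 | $74.56 | $552.24 | $2,283.70
2 | $2,283.70 | $61.66 | $552.24 | $1,793.12
3 | $1,793.12 | $48.41 | $552.24 | $1,289.29
4 | $1,289.29 | $34.81 | $552.24 | $771.86
5 | $771.86 | $20.84 | $552.24 | $240.46
6 | $240.46 | $6.49 | $246.95 | $0.00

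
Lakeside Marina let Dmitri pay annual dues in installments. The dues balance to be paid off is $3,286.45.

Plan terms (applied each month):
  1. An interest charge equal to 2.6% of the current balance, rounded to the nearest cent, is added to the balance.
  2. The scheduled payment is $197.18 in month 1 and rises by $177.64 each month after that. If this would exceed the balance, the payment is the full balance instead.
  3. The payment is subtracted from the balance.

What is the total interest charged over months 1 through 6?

Month 1: $3,286.45 +$85.45 interest = $3,371.90; pay $197.18 → $3,174.72
Month 2: $3,174.72 +$82.54 interest = $3,257.26; pay $374.82 → $2,882.44
Month 3: $2,882.44 +$74.94 interest = $2,957.38; pay $552.46 → $2,404.92
Month 4: $2,404.92 +$62.53 interest = $2,467.45; pay $730.10 → $1,737.35
Month 5: $1,737.35 +$45.17 interest = $1,782.52; pay $907.74 → $874.78
Month 6: $874.78 +$22.74 interest = $897.52; pay $897.52 → $0.00
Total interest: $85.45 + $82.54 + $74.94 + $62.53 + $45.17 + $22.74 = $373.37

$373.37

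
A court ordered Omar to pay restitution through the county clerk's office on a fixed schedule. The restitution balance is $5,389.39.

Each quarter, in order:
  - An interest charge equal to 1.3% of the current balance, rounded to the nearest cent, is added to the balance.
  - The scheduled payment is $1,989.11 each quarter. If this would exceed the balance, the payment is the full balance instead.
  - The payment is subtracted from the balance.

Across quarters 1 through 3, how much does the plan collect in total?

$5,524.40

Quarter 1: opening $5,389.39; interest $70.06 → $5,459.45; payment $1,989.11; balance $3,470.34
Quarter 2: opening $3,470.34; interest $45.11 → $3,515.45; payment $1,989.11; balance $1,526.34
Quarter 3: opening $1,526.34; interest $19.84 → $1,546.18; payment $1,546.18; balance $0.00
Total paid: $5,524.40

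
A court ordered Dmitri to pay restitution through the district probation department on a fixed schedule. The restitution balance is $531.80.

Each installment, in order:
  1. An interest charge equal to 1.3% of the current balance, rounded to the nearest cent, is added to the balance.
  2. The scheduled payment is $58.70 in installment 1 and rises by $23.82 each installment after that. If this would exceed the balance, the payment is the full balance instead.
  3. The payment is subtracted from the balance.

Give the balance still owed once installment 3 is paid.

Installment 1: $531.80 +$6.91 interest = $538.71; pay $58.70 → $480.01
Installment 2: $480.01 +$6.24 interest = $486.25; pay $82.52 → $403.73
Installment 3: $403.73 +$5.25 interest = $408.98; pay $106.34 → $302.64

$302.64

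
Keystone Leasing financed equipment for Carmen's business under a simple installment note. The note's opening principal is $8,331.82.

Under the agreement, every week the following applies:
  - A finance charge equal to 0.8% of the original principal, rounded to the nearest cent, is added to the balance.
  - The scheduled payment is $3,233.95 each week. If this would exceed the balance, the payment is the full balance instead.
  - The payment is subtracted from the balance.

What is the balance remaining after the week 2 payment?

Week 1: opening $8,331.82; interest $66.65 → $8,398.47; payment $3,233.95; balance $5,164.52
Week 2: opening $5,164.52; interest $66.65 → $5,231.17; payment $3,233.95; balance $1,997.22

$1,997.22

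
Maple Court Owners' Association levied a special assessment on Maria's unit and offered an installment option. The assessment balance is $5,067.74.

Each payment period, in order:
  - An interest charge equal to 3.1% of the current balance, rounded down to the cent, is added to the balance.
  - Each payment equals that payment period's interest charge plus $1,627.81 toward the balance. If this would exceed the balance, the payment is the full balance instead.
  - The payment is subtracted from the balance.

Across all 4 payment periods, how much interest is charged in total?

Payment period 1: opening $5,067.74; interest $157.09 → $5,224.83; payment $1,784.90; balance $3,439.93
Payment period 2: opening $3,439.93; interest $106.63 → $3,546.56; payment $1,734.44; balance $1,812.12
Payment period 3: opening $1,812.12; interest $56.17 → $1,868.29; payment $1,683.98; balance $184.31
Payment period 4: opening $184.31; interest $5.71 → $190.02; payment $190.02; balance $0.00
Total interest: $157.09 + $106.63 + $56.17 + $5.71 = $325.60

$325.60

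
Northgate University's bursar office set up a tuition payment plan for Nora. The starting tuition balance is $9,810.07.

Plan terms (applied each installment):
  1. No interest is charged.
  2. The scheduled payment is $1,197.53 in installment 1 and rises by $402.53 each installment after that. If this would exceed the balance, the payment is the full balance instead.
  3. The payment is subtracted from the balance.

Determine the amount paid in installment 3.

$2,002.59

# | Opening | Payment | End bal
1 | $9,810.07 | $1,197.53 | $8,612.54
2 | $8,612.54 | $1,600.06 | $7,012.48
3 | $7,012.48 | $2,002.59 | $5,009.89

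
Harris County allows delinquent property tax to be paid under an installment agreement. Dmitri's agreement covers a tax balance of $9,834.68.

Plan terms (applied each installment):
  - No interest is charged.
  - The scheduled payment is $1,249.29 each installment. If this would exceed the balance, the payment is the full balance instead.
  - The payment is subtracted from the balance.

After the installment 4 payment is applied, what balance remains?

Installment 1: opening $9,834.68; payment $1,249.29; balance $8,585.39
Installment 2: opening $8,585.39; payment $1,249.29; balance $7,336.10
Installment 3: opening $7,336.10; payment $1,249.29; balance $6,086.81
Installment 4: opening $6,086.81; payment $1,249.29; balance $4,837.52

$4,837.52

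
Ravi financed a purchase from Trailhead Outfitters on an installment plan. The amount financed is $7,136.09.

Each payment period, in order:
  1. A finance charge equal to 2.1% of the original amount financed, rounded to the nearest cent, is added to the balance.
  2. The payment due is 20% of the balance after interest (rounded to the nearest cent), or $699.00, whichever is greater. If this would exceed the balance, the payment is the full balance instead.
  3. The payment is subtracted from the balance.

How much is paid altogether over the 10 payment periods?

$8,634.69

Payment period 1: opening $7,136.09; interest $149.86 → $7,285.95; payment $1,457.19; balance $5,828.76
Payment period 2: opening $5,828.76; interest $149.86 → $5,978.62; payment $1,195.72; balance $4,782.90
Payment period 3: opening $4,782.90; interest $149.86 → $4,932.76; payment $986.55; balance $3,946.21
Payment period 4: opening $3,946.21; interest $149.86 → $4,096.07; payment $819.21; balance $3,276.86
Payment period 5: opening $3,276.86; interest $149.86 → $3,426.72; payment $699.00; balance $2,727.72
Payment period 6: opening $2,727.72; interest $149.86 → $2,877.58; payment $699.00; balance $2,178.58
Payment period 7: opening $2,178.58; interest $149.86 → $2,328.44; payment $699.00; balance $1,629.44
Payment period 8: opening $1,629.44; interest $149.86 → $1,779.30; payment $699.00; balance $1,080.30
Payment period 9: opening $1,080.30; interest $149.86 → $1,230.16; payment $699.00; balance $531.16
Payment period 10: opening $531.16; interest $149.86 → $681.02; payment $681.02; balance $0.00
Total paid: $8,634.69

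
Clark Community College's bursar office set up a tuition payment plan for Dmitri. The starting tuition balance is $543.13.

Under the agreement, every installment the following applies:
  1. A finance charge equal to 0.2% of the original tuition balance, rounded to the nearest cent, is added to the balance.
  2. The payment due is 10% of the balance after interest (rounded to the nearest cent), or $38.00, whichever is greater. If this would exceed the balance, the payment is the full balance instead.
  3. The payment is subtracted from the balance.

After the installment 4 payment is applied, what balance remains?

$359.72

Installment 1: opening $543.13; interest $1.09 → $544.22; payment $54.42; balance $489.80
Installment 2: opening $489.80; interest $1.09 → $490.89; payment $49.09; balance $441.80
Installment 3: opening $441.80; interest $1.09 → $442.89; payment $44.29; balance $398.60
Installment 4: opening $398.60; interest $1.09 → $399.69; payment $39.97; balance $359.72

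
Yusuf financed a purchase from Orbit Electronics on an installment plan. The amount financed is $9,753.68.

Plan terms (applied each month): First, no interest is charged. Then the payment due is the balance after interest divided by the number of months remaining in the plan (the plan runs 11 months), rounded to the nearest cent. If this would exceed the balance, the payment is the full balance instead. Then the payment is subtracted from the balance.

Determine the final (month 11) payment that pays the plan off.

$886.69

# | Opening | Payment | End bal
1 | $9,753.68 | $886.70 | $8,866.98
2 | $8,866.98 | $886.70 | $7,980.28
3 | $7,980.28 | $886.70 | $7,093.58
4 | $7,093.58 | $886.70 | $6,206.88
5 | $6,206.88 | $886.70 | $5,320.18
6 | $5,320.18 | $886.70 | $4,433.48
7 | $4,433.48 | $886.70 | $3,546.78
8 | $3,546.78 | $886.70 | $2,660.08
9 | $2,660.08 | $886.69 | $1,773.39
10 | $1,773.39 | $886.70 | $886.69
11 | $886.69 | $886.69 | $0.00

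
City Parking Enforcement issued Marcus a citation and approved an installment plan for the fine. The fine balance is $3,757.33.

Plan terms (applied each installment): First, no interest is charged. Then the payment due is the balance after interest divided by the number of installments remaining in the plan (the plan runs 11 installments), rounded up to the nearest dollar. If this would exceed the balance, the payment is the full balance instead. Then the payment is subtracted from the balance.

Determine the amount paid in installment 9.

$341.00

Installment 1: opening $3,757.33; payment $342.00; balance $3,415.33
Installment 2: opening $3,415.33; payment $342.00; balance $3,073.33
Installment 3: opening $3,073.33; payment $342.00; balance $2,731.33
Installment 4: opening $2,731.33; payment $342.00; balance $2,389.33
Installment 5: opening $2,389.33; payment $342.00; balance $2,047.33
Installment 6: opening $2,047.33; payment $342.00; balance $1,705.33
Installment 7: opening $1,705.33; payment $342.00; balance $1,363.33
Installment 8: opening $1,363.33; payment $341.00; balance $1,022.33
Installment 9: opening $1,022.33; payment $341.00; balance $681.33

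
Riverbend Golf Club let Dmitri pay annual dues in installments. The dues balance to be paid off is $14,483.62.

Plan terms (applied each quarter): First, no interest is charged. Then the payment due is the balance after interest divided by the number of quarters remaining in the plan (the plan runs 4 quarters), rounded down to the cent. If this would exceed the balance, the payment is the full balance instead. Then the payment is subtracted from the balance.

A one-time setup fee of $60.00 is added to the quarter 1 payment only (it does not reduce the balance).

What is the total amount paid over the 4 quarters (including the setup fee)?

# | Opening | Payment | Fee | End bal
1 | $14,483.62 | $3,620.90 | $60.00 | $10,862.72
2 | $10,862.72 | $3,620.90 | — | $7,241.82
3 | $7,241.82 | $3,620.91 | — | $3,620.91
4 | $3,620.91 | $3,620.91 | — | $0.00
Total paid: $14,543.62

$14,543.62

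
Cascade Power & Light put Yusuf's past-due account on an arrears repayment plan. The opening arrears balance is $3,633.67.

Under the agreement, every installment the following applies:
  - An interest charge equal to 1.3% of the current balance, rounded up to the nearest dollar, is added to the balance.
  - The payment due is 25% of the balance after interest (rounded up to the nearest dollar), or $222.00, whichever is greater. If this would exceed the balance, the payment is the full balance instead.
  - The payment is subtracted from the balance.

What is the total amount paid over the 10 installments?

# | Opening | Interest | Payment | End bal
1 | $3,633.67 | $48.00 | $921.00 | $2,760.67
2 | $2,760.67 | $36.00 | $700.00 | $2,096.67
3 | $2,096.67 | $28.00 | $532.00 | $1,592.67
4 | $1,592.67 | $21.00 | $404.00 | $1,209.67
5 | $1,209.67 | $16.00 | $307.00 | $918.67
6 | $918.67 | $12.00 | $233.00 | $697.67
7 | $697.67 | $10.00 | $222.00 | $485.67
8 | $485.67 | $7.00 | $222.00 | $270.67
9 | $270.67 | $4.00 | $222.00 | $52.67
10 | $52.67 | $1.00 | $53.67 | $0.00
Total paid: $3,816.67

$3,816.67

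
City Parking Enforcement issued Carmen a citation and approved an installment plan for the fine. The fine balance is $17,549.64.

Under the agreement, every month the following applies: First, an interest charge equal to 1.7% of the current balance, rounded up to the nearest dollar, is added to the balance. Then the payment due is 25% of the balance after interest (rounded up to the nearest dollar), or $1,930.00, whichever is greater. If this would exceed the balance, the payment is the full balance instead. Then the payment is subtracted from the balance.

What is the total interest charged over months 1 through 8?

$1,051.00

# | Opening | Interest | Payment | End bal
1 | $17,549.64 | $299.00 | $4,463.00 | $13,385.64
2 | $13,385.64 | $228.00 | $3,404.00 | $10,209.64
3 | $10,209.64 | $174.00 | $2,596.00 | $7,787.64
4 | $7,787.64 | $133.00 | $1,981.00 | $5,939.64
5 | $5,939.64 | $101.00 | $1,930.00 | $4,110.64
6 | $4,110.64 | $70.00 | $1,930.00 | $2,250.64
7 | $2,250.64 | $39.00 | $1,930.00 | $359.64
8 | $359.64 | $7.00 | $366.64 | $0.00
Total interest: $299.00 + $228.00 + $174.00 + $133.00 + $101.00 + $70.00 + $39.00 + $7.00 = $1,051.00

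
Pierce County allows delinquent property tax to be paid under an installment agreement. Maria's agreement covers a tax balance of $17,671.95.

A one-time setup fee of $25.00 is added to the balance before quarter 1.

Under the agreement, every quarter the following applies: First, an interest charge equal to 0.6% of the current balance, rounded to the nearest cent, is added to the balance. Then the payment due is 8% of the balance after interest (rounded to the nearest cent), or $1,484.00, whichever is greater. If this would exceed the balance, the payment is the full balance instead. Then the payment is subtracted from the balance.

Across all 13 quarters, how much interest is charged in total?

$721.14

Quarter 1: $17,696.95 +$106.18 interest = $17,803.13; pay $1,484.00 → $16,319.13
Quarter 2: $16,319.13 +$97.91 interest = $16,417.04; pay $1,484.00 → $14,933.04
Quarter 3: $14,933.04 +$89.60 interest = $15,022.64; pay $1,484.00 → $13,538.64
Quarter 4: $13,538.64 +$81.23 interest = $13,619.87; pay $1,484.00 → $12,135.87
Quarter 5: $12,135.87 +$72.82 interest = $12,208.69; pay $1,484.00 → $10,724.69
Quarter 6: $10,724.69 +$64.35 interest = $10,789.04; pay $1,484.00 → $9,305.04
Quarter 7: $9,305.04 +$55.83 interest = $9,360.87; pay $1,484.00 → $7,876.87
Quarter 8: $7,876.87 +$47.26 interest = $7,924.13; pay $1,484.00 → $6,440.13
Quarter 9: $6,440.13 +$38.64 interest = $6,478.77; pay $1,484.00 → $4,994.77
Quarter 10: $4,994.77 +$29.97 interest = $5,024.74; pay $1,484.00 → $3,540.74
Quarter 11: $3,540.74 +$21.24 interest = $3,561.98; pay $1,484.00 → $2,077.98
Quarter 12: $2,077.98 +$12.47 interest = $2,090.45; pay $1,484.00 → $606.45
Quarter 13: $606.45 +$3.64 interest = $610.09; pay $610.09 → $0.00
Total interest: $106.18 + $97.91 + $89.60 + $81.23 + $72.82 + $64.35 + $55.83 + $47.26 + $38.64 + $29.97 + $21.24 + $12.47 + $3.64 = $721.14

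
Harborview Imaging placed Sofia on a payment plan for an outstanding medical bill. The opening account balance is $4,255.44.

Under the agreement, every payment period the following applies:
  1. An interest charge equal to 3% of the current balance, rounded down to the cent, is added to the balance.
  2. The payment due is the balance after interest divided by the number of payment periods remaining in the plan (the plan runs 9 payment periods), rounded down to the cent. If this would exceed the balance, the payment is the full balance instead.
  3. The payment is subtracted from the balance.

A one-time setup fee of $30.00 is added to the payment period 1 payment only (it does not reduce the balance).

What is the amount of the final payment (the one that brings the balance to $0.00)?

Payment period 1: $4,255.44 +$127.66 interest = $4,383.10; pay $487.01 (+ $30.00 fee) → $3,896.09
Payment period 2: $3,896.09 +$116.88 interest = $4,012.97; pay $501.62 → $3,511.35
Payment period 3: $3,511.35 +$105.34 interest = $3,616.69; pay $516.67 → $3,100.02
Payment period 4: $3,100.02 +$93.00 interest = $3,193.02; pay $532.17 → $2,660.85
Payment period 5: $2,660.85 +$79.82 interest = $2,740.67; pay $548.13 → $2,192.54
Payment period 6: $2,192.54 +$65.77 interest = $2,258.31; pay $564.57 → $1,693.74
Payment period 7: $1,693.74 +$50.81 interest = $1,744.55; pay $581.51 → $1,163.04
Payment period 8: $1,163.04 +$34.89 interest = $1,197.93; pay $598.96 → $598.97
Payment period 9: $598.97 +$17.96 interest = $616.93; pay $616.93 → $0.00

$616.93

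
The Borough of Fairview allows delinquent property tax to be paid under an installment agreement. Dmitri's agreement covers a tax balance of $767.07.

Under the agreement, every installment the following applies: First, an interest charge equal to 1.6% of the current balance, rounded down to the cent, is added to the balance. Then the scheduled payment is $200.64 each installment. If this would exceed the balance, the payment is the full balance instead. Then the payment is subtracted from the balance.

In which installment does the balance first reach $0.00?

4

Installment 1: $767.07 +$12.27 interest = $779.34; pay $200.64 → $578.70
Installment 2: $578.70 +$9.25 interest = $587.95; pay $200.64 → $387.31
Installment 3: $387.31 +$6.19 interest = $393.50; pay $200.64 → $192.86
Installment 4: $192.86 +$3.08 interest = $195.94; pay $195.94 → $0.00
Balance reaches $0.00 in installment 4.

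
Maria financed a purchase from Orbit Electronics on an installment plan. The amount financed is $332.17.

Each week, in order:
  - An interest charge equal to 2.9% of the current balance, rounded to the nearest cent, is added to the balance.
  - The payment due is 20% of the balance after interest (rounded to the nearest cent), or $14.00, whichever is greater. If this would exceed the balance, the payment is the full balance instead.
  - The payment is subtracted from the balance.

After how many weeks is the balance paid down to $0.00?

Week 1: opening $332.17; interest $9.63 → $341.80; payment $68.36; balance $273.44
Week 2: opening $273.44; interest $7.93 → $281.37; payment $56.27; balance $225.10
Week 3: opening $225.10; interest $6.53 → $231.63; payment $46.33; balance $185.30
Week 4: opening $185.30; interest $5.37 → $190.67; payment $38.13; balance $152.54
Week 5: opening $152.54; interest $4.42 → $156.96; payment $31.39; balance $125.57
Week 6: opening $125.57; interest $3.64 → $129.21; payment $25.84; balance $103.37
Week 7: opening $103.37; interest $3.00 → $106.37; payment $21.27; balance $85.10
Week 8: opening $85.10; interest $2.47 → $87.57; payment $17.51; balance $70.06
Week 9: opening $70.06; interest $2.03 → $72.09; payment $14.42; balance $57.67
Week 10: opening $57.67; interest $1.67 → $59.34; payment $14.00; balance $45.34
Week 11: opening $45.34; interest $1.31 → $46.65; payment $14.00; balance $32.65
Week 12: opening $32.65; interest $0.95 → $33.60; payment $14.00; balance $19.60
Week 13: opening $19.60; interest $0.57 → $20.17; payment $14.00; balance $6.17
Week 14: opening $6.17; interest $0.18 → $6.35; payment $6.35; balance $0.00
Balance reaches $0.00 in week 14.

14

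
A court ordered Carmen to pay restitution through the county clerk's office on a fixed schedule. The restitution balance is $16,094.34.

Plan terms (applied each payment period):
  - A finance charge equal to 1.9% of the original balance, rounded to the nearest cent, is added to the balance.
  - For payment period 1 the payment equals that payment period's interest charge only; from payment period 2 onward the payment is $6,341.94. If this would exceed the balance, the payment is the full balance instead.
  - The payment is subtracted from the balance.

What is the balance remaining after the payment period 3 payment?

$4,022.04

Payment period 1: opening $16,094.34; interest $305.79 → $16,400.13; payment $305.79; balance $16,094.34
Payment period 2: opening $16,094.34; interest $305.79 → $16,400.13; payment $6,341.94; balance $10,058.19
Payment period 3: opening $10,058.19; interest $305.79 → $10,363.98; payment $6,341.94; balance $4,022.04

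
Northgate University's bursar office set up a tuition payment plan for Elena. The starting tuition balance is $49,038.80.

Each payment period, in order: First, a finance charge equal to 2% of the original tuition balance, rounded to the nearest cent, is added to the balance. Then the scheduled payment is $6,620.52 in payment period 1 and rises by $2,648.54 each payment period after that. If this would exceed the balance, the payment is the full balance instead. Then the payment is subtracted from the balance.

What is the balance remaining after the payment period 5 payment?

$0.00

Payment period 1: $49,038.80 +$980.78 interest = $50,019.58; pay $6,620.52 → $43,399.06
Payment period 2: $43,399.06 +$980.78 interest = $44,379.84; pay $9,269.06 → $35,110.78
Payment period 3: $35,110.78 +$980.78 interest = $36,091.56; pay $11,917.60 → $24,173.96
Payment period 4: $24,173.96 +$980.78 interest = $25,154.74; pay $14,566.14 → $10,588.60
Payment period 5: $10,588.60 +$980.78 interest = $11,569.38; pay $11,569.38 → $0.00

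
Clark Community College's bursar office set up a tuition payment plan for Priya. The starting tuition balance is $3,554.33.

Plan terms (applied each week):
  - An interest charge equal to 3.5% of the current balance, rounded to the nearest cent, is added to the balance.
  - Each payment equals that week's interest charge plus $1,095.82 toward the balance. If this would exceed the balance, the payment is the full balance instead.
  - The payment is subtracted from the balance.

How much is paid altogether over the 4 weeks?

Week 1: opening $3,554.33; interest $124.40 → $3,678.73; payment $1,220.22; balance $2,458.51
Week 2: opening $2,458.51; interest $86.05 → $2,544.56; payment $1,181.87; balance $1,362.69
Week 3: opening $1,362.69; interest $47.69 → $1,410.38; payment $1,143.51; balance $266.87
Week 4: opening $266.87; interest $9.34 → $276.21; payment $276.21; balance $0.00
Total paid: $3,821.81

$3,821.81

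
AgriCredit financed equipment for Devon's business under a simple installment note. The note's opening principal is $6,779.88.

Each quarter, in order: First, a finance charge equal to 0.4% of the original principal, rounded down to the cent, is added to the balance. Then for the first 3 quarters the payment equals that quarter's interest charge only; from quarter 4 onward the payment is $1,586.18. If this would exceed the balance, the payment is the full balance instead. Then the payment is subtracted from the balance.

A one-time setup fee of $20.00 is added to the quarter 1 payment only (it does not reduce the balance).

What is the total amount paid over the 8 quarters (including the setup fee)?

$7,016.76

Quarter 1: opening $6,779.88; interest $27.11 → $6,806.99; payment $27.11 (+ $20.00 fee); balance $6,779.88
Quarter 2: opening $6,779.88; interest $27.11 → $6,806.99; payment $27.11; balance $6,779.88
Quarter 3: opening $6,779.88; interest $27.11 → $6,806.99; payment $27.11; balance $6,779.88
Quarter 4: opening $6,779.88; interest $27.11 → $6,806.99; payment $1,586.18; balance $5,220.81
Quarter 5: opening $5,220.81; interest $27.11 → $5,247.92; payment $1,586.18; balance $3,661.74
Quarter 6: opening $3,661.74; interest $27.11 → $3,688.85; payment $1,586.18; balance $2,102.67
Quarter 7: opening $2,102.67; interest $27.11 → $2,129.78; payment $1,586.18; balance $543.60
Quarter 8: opening $543.60; interest $27.11 → $570.71; payment $570.71; balance $0.00
Total paid: $7,016.76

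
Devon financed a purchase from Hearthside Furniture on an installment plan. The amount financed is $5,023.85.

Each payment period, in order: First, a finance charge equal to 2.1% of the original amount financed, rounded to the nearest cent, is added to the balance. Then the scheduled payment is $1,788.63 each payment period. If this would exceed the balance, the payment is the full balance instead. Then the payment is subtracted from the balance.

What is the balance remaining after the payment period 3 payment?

Payment period 1: opening $5,023.85; interest $105.50 → $5,129.35; payment $1,788.63; balance $3,340.72
Payment period 2: opening $3,340.72; interest $105.50 → $3,446.22; payment $1,788.63; balance $1,657.59
Payment period 3: opening $1,657.59; interest $105.50 → $1,763.09; payment $1,763.09; balance $0.00

$0.00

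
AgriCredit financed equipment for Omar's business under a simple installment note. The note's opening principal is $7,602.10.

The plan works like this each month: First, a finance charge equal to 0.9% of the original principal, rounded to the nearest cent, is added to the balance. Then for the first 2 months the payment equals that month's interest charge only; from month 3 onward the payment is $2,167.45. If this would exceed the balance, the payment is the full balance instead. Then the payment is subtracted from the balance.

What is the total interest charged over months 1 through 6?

$410.52

Month 1: opening $7,602.10; interest $68.42 → $7,670.52; payment $68.42; balance $7,602.10
Month 2: opening $7,602.10; interest $68.42 → $7,670.52; payment $68.42; balance $7,602.10
Month 3: opening $7,602.10; interest $68.42 → $7,670.52; payment $2,167.45; balance $5,503.07
Month 4: opening $5,503.07; interest $68.42 → $5,571.49; payment $2,167.45; balance $3,404.04
Month 5: opening $3,404.04; interest $68.42 → $3,472.46; payment $2,167.45; balance $1,305.01
Month 6: opening $1,305.01; interest $68.42 → $1,373.43; payment $1,373.43; balance $0.00
Total interest: $68.42 + $68.42 + $68.42 + $68.42 + $68.42 + $68.42 = $410.52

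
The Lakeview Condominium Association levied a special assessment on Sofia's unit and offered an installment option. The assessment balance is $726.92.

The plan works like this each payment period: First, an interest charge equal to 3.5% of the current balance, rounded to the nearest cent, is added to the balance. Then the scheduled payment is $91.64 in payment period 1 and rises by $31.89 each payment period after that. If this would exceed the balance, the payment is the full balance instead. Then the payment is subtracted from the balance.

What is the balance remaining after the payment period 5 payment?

Payment period 1: opening $726.92; interest $25.44 → $752.36; payment $91.64; balance $660.72
Payment period 2: opening $660.72; interest $23.13 → $683.85; payment $123.53; balance $560.32
Payment period 3: opening $560.32; interest $19.61 → $579.93; payment $155.42; balance $424.51
Payment period 4: opening $424.51; interest $14.86 → $439.37; payment $187.31; balance $252.06
Payment period 5: opening $252.06; interest $8.82 → $260.88; payment $219.20; balance $41.68

$41.68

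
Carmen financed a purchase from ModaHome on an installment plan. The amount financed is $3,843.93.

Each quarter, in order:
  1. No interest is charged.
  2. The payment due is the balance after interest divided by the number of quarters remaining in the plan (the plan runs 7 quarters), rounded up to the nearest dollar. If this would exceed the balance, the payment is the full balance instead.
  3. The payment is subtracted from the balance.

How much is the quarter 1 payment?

$550.00

Quarter 1: opening $3,843.93; payment $550.00; balance $3,293.93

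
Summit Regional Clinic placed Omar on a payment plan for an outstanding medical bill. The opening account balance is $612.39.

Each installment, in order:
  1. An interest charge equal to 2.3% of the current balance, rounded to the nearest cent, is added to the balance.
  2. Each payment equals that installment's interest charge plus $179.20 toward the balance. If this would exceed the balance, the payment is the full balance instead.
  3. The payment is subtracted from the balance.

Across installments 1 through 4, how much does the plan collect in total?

Installment 1: $612.39 +$14.08 interest = $626.47; pay $193.28 → $433.19
Installment 2: $433.19 +$9.96 interest = $443.15; pay $189.16 → $253.99
Installment 3: $253.99 +$5.84 interest = $259.83; pay $185.04 → $74.79
Installment 4: $74.79 +$1.72 interest = $76.51; pay $76.51 → $0.00
Total paid: $643.99

$643.99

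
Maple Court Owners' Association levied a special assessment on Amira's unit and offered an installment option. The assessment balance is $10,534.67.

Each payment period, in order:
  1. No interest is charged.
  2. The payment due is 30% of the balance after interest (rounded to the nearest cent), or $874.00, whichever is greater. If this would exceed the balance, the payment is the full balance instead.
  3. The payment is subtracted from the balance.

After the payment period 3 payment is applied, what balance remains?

$3,613.39

Payment period 1: opening $10,534.67; payment $3,160.40; balance $7,374.27
Payment period 2: opening $7,374.27; payment $2,212.28; balance $5,161.99
Payment period 3: opening $5,161.99; payment $1,548.60; balance $3,613.39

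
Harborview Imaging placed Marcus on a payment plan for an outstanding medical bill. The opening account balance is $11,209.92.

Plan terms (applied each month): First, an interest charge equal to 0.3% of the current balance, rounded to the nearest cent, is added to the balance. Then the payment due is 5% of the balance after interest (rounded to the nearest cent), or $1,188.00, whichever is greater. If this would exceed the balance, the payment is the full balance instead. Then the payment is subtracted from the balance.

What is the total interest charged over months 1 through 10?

Month 1: opening $11,209.92; interest $33.63 → $11,243.55; payment $1,188.00; balance $10,055.55
Month 2: opening $10,055.55; interest $30.17 → $10,085.72; payment $1,188.00; balance $8,897.72
Month 3: opening $8,897.72; interest $26.69 → $8,924.41; payment $1,188.00; balance $7,736.41
Month 4: opening $7,736.41; interest $23.21 → $7,759.62; payment $1,188.00; balance $6,571.62
Month 5: opening $6,571.62; interest $19.71 → $6,591.33; payment $1,188.00; balance $5,403.33
Month 6: opening $5,403.33; interest $16.21 → $5,419.54; payment $1,188.00; balance $4,231.54
Month 7: opening $4,231.54; interest $12.69 → $4,244.23; payment $1,188.00; balance $3,056.23
Month 8: opening $3,056.23; interest $9.17 → $3,065.40; payment $1,188.00; balance $1,877.40
Month 9: opening $1,877.40; interest $5.63 → $1,883.03; payment $1,188.00; balance $695.03
Month 10: opening $695.03; interest $2.09 → $697.12; payment $697.12; balance $0.00
Total interest: $33.63 + $30.17 + $26.69 + $23.21 + $19.71 + $16.21 + $12.69 + $9.17 + $5.63 + $2.09 = $179.20

$179.20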